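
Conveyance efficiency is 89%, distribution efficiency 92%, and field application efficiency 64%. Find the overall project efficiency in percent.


Ec = 0.89, Eb = 0.92, Ea = 0.64
E = 0.89 * 0.92 * 0.64 * 100 = 52.4032%

52.4032 %


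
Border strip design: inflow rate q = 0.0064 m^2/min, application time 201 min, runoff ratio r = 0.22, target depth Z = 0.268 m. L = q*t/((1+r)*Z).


L = q*t/((1+r)*Z)
L = 0.0064*201/((1+0.22)*0.268)
L = 1.2864/0.32696

3.9344 m


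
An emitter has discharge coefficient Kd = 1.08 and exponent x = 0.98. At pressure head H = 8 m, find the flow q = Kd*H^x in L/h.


q = Kd * H^x = 1.08 * 8^0.98 = 1.08 * 7.674113

8.2880 L/h


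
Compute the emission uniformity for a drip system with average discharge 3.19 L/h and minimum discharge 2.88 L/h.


EU = (q_min/q_avg)*100 = (2.88/3.19)*100 = 90.2821%

90.2821 %


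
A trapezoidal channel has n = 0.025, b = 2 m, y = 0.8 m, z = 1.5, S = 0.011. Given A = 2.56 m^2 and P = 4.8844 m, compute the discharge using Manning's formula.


R = A/P = 2.56/4.8844 = 0.524118
Q = (1/0.025) * 2.56 * 0.524118^(2/3) * 0.011^0.5

6.9815 m^3/s


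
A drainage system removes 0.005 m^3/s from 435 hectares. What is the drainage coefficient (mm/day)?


DC = Q * 86400 / (A * 10000) * 1000
DC = 0.005 * 86400 / (435 * 10000) * 1000
DC = 432000.0000 / 4350000

0.0993 mm/day


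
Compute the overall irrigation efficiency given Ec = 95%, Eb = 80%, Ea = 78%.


Ec = 0.95, Eb = 0.8, Ea = 0.78
E = 0.95 * 0.8 * 0.78 * 100 = 59.2800%

59.2800 %


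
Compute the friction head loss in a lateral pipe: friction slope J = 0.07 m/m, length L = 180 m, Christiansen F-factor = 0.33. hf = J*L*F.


hf = J * L * F = 0.07 * 180 * 0.33 = 4.1580 m

4.1580 m


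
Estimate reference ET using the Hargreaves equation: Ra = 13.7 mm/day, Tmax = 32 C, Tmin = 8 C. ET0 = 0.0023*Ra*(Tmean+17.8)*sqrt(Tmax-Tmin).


Tmean = (Tmax + Tmin)/2 = (32 + 8)/2 = 20.0
ET0 = 0.0023 * 13.7 * (20.0 + 17.8) * sqrt(32 - 8)
ET0 = 0.0023 * 13.7 * 37.8 * 4.898979

5.8351 mm/day


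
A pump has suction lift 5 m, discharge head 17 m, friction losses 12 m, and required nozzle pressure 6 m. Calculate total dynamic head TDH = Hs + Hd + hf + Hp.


TDH = Hs + Hd + hf + Hp = 5 + 17 + 12 + 6 = 40

40 m


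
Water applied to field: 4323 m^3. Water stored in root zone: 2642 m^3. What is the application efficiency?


Ea = V_root / V_field * 100 = 2642 / 4323 * 100 = 61.1150%

61.1150 %


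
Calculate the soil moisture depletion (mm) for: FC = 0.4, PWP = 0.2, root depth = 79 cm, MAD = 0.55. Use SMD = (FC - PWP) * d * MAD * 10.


SMD = (FC - PWP) * d * MAD * 10
SMD = (0.4 - 0.2) * 79 * 0.55 * 10
SMD = 0.2000 * 79 * 0.55 * 10

86.9000 mm


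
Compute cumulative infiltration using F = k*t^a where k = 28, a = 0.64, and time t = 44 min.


F = k * t^a = 28 * 44^0.64
F = 28 * 11.267037

315.4770 mm


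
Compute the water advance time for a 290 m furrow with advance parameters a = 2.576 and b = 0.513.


t = (L/a)^(1/b)
t = (290/2.576)^(1/0.513)
t = 112.577640^(1/0.513)

9975.4397 min


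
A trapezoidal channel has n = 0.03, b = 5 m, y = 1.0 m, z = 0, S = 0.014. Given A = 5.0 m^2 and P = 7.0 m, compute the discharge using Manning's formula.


R = A/P = 5.0/7.0 = 0.714286
Q = (1/0.03) * 5.0 * 0.714286^(2/3) * 0.014^0.5

15.7577 m^3/s


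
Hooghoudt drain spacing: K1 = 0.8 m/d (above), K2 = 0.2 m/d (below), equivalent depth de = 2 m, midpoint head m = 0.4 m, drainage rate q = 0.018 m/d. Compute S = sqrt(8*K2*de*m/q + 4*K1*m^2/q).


S^2 = 8*K2*de*m/q + 4*K1*m^2/q
S^2 = 8*0.2*2*0.4/0.018 + 4*0.8*0.4^2/0.018
S = sqrt(99.5556)

9.9778 m


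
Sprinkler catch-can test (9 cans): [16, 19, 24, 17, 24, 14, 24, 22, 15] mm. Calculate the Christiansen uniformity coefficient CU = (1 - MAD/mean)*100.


mean = 19.444444 mm
MAD = 3.604938 mm
CU = (1 - 3.604938/19.444444)*100

81.4603 %


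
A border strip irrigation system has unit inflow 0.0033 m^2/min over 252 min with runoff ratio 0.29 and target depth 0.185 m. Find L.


L = q*t/((1+r)*Z)
L = 0.0033*252/((1+0.29)*0.185)
L = 0.8316/0.23865

3.4846 m


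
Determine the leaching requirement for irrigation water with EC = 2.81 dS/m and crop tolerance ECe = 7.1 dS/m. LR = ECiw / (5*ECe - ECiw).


LR = ECiw / (5*ECe - ECiw)
LR = 2.81 / (5*7.1 - 2.81)
LR = 2.81 / 32.6900

0.0860


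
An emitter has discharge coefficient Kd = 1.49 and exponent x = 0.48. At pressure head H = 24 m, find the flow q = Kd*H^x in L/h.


q = Kd * H^x = 1.49 * 24^0.48 = 1.49 * 4.597285

6.8500 L/h


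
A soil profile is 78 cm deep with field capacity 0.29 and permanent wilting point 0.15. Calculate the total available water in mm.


AWC = (FC - PWP) * d * 10
AWC = (0.29 - 0.15) * 78 * 10
AWC = 0.1400 * 78 * 10

109.2000 mm


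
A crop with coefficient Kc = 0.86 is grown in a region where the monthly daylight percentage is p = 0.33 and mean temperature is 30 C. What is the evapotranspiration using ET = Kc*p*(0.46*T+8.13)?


ET = Kc * p * (0.46*T + 8.13)
ET = 0.86 * 0.33 * (0.46*30 + 8.13)
ET = 0.86 * 0.33 * 21.9300

6.2237 mm/day


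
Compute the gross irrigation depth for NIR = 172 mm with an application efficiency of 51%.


Ea = 51% = 0.51
GID = NIR / Ea = 172 / 0.51 = 337.2549 mm

337.2549 mm


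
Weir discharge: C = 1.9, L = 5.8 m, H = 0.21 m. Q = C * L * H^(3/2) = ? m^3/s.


Q = C * L * H^(3/2) = 1.9 * 5.8 * 0.21^1.5 = 1.9 * 5.8 * 0.096234

1.0605 m^3/s


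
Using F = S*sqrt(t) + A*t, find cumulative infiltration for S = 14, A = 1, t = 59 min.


F = S*sqrt(t) + A*t
F = 14*sqrt(59) + 1*59
F = 14*7.681146 + 59

166.5360 mm


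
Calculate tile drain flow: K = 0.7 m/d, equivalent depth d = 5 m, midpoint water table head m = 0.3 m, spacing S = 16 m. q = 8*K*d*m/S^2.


q = 8*K*d*m/S^2
q = 8*0.7*5*0.3/16^2
q = 8.4000 / 256

0.0328 m/d


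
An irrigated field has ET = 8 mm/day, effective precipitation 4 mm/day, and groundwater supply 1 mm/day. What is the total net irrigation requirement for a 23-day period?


Daily deficit = ET - Pe - GW = 8 - 4 - 1 = 3 mm/day
NIR = 3 * 23 = 69 mm

69.0000 mm


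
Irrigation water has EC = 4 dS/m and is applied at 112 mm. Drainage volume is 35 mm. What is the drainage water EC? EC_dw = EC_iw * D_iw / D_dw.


EC_dw = EC_iw * D_iw / D_dw
EC_dw = 4 * 112 / 35
EC_dw = 448 / 35

12.8000 dS/m


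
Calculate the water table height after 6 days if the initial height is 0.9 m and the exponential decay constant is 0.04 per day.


m = m0 * exp(-k*t)
m = 0.9 * exp(-0.04 * 6)
m = 0.9 * exp(-0.2400)

0.7080 m


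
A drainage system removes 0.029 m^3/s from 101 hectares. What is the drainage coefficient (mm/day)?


DC = Q * 86400 / (A * 10000) * 1000
DC = 0.029 * 86400 / (101 * 10000) * 1000
DC = 2505600.0000 / 1010000

2.4808 mm/day


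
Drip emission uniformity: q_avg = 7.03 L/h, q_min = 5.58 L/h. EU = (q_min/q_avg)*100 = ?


EU = (q_min/q_avg)*100 = (5.58/7.03)*100 = 79.3741%

79.3741 %


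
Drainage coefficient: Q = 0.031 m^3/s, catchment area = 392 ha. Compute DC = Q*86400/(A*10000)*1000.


DC = Q * 86400 / (A * 10000) * 1000
DC = 0.031 * 86400 / (392 * 10000) * 1000
DC = 2678400.0000 / 3920000

0.6833 mm/day


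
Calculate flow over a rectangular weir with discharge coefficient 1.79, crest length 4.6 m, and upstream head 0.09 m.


Q = C * L * H^(3/2) = 1.79 * 4.6 * 0.09^1.5 = 1.79 * 4.6 * 0.027000

0.2223 m^3/s


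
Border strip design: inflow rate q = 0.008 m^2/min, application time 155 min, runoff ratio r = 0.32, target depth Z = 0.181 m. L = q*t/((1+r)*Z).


L = q*t/((1+r)*Z)
L = 0.008*155/((1+0.32)*0.181)
L = 1.24/0.23892

5.1900 m


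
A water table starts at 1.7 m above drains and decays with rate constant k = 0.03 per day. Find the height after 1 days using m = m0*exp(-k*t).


m = m0 * exp(-k*t)
m = 1.7 * exp(-0.03 * 1)
m = 1.7 * exp(-0.0300)

1.6498 m


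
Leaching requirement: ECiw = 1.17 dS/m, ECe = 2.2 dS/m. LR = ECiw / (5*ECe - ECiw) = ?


LR = ECiw / (5*ECe - ECiw)
LR = 1.17 / (5*2.2 - 1.17)
LR = 1.17 / 9.8300

0.1190


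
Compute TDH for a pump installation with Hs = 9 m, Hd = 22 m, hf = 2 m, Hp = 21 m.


TDH = Hs + Hd + hf + Hp = 9 + 22 + 2 + 21 = 54

54 m


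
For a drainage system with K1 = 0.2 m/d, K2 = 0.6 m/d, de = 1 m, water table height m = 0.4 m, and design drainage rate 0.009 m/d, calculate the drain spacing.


S^2 = 8*K2*de*m/q + 4*K1*m^2/q
S^2 = 8*0.6*1*0.4/0.009 + 4*0.2*0.4^2/0.009
S = sqrt(227.5556)

15.0849 m


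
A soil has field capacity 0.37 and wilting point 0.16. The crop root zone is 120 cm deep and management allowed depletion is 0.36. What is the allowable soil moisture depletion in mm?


SMD = (FC - PWP) * d * MAD * 10
SMD = (0.37 - 0.16) * 120 * 0.36 * 10
SMD = 0.2100 * 120 * 0.36 * 10

90.7200 mm


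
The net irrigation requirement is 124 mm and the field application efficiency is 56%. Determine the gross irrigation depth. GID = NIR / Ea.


Ea = 56% = 0.56
GID = NIR / Ea = 124 / 0.56 = 221.4286 mm

221.4286 mm


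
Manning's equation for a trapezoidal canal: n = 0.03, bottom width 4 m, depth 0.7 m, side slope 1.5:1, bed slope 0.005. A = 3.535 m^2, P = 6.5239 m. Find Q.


R = A/P = 3.535/6.5239 = 0.541854
Q = (1/0.03) * 3.535 * 0.541854^(2/3) * 0.005^0.5

5.5379 m^3/s


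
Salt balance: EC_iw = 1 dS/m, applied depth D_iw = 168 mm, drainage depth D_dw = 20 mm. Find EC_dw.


EC_dw = EC_iw * D_iw / D_dw
EC_dw = 1 * 168 / 20
EC_dw = 168 / 20

8.4000 dS/m


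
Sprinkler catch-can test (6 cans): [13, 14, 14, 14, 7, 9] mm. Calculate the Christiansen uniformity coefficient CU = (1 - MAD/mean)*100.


mean = 11.833333 mm
MAD = 2.555556 mm
CU = (1 - 2.555556/11.833333)*100

78.4038 %


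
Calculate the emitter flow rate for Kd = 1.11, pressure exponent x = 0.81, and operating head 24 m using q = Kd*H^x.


q = Kd * H^x = 1.11 * 24^0.81 = 1.11 * 13.121126

14.5644 L/h


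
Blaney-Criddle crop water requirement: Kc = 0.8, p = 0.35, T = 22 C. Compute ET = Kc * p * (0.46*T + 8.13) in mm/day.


ET = Kc * p * (0.46*T + 8.13)
ET = 0.8 * 0.35 * (0.46*22 + 8.13)
ET = 0.8 * 0.35 * 18.2500

5.1100 mm/day


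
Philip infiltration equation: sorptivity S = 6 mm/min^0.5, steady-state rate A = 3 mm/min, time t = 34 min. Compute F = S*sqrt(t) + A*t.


F = S*sqrt(t) + A*t
F = 6*sqrt(34) + 3*34
F = 6*5.830952 + 102

136.9857 mm


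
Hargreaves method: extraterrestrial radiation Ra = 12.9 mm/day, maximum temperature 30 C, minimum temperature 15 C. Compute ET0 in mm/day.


Tmean = (Tmax + Tmin)/2 = (30 + 15)/2 = 22.5
ET0 = 0.0023 * 12.9 * (22.5 + 17.8) * sqrt(30 - 15)
ET0 = 0.0023 * 12.9 * 40.3 * 3.872983

4.6309 mm/day


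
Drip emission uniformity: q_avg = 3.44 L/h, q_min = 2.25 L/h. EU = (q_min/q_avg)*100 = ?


EU = (q_min/q_avg)*100 = (2.25/3.44)*100 = 65.4070%

65.4070 %


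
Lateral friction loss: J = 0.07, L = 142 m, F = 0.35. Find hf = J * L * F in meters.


hf = J * L * F = 0.07 * 142 * 0.35 = 3.4790 m

3.4790 m


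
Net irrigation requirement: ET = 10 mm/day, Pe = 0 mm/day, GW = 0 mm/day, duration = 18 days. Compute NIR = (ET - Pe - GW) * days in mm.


Daily deficit = ET - Pe - GW = 10 - 0 - 0 = 10 mm/day
NIR = 10 * 18 = 180 mm

180.0000 mm


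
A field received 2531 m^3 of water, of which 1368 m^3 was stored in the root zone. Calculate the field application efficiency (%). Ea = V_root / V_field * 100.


Ea = V_root / V_field * 100 = 1368 / 2531 * 100 = 54.0498%

54.0498 %


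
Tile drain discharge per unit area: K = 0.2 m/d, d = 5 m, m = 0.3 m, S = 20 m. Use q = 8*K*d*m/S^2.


q = 8*K*d*m/S^2
q = 8*0.2*5*0.3/20^2
q = 2.4000 / 400

0.0060 m/d


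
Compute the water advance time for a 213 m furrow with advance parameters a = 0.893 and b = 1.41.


t = (L/a)^(1/b)
t = (213/0.893)^(1/1.41)
t = 238.521837^(1/1.41)

48.5501 min


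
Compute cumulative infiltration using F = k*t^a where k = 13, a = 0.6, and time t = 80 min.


F = k * t^a = 13 * 80^0.6
F = 13 * 13.862897

180.2177 mm


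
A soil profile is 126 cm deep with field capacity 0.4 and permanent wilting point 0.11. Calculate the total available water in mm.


AWC = (FC - PWP) * d * 10
AWC = (0.4 - 0.11) * 126 * 10
AWC = 0.2900 * 126 * 10

365.4000 mm


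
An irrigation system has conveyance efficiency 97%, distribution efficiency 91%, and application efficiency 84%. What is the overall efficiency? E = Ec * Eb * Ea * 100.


Ec = 0.97, Eb = 0.91, Ea = 0.84
E = 0.97 * 0.91 * 0.84 * 100 = 74.1468%

74.1468 %


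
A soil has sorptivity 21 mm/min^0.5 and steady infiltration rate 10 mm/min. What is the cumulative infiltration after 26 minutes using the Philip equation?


F = S*sqrt(t) + A*t
F = 21*sqrt(26) + 10*26
F = 21*5.099020 + 260

367.0794 mm


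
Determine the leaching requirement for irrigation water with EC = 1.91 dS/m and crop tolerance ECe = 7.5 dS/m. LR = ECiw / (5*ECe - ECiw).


LR = ECiw / (5*ECe - ECiw)
LR = 1.91 / (5*7.5 - 1.91)
LR = 1.91 / 35.5900

0.0537


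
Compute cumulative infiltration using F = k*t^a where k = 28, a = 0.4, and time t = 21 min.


F = k * t^a = 28 * 21^0.4
F = 28 * 3.379774

94.6337 mm


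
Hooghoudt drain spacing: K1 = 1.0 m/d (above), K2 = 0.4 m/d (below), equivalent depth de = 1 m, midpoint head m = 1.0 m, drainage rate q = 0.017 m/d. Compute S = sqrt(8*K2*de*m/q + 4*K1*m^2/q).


S^2 = 8*K2*de*m/q + 4*K1*m^2/q
S^2 = 8*0.4*1*1.0/0.017 + 4*1.0*1.0^2/0.017
S = sqrt(423.5294)

20.5798 m


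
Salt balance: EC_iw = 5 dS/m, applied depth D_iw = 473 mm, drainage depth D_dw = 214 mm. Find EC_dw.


EC_dw = EC_iw * D_iw / D_dw
EC_dw = 5 * 473 / 214
EC_dw = 2365 / 214

11.0514 dS/m


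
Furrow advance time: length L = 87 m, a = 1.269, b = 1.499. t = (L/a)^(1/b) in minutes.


t = (L/a)^(1/b)
t = (87/1.269)^(1/1.499)
t = 68.557920^(1/1.499)

16.7824 min


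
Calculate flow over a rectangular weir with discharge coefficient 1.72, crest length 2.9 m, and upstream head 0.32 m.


Q = C * L * H^(3/2) = 1.72 * 2.9 * 0.32^1.5 = 1.72 * 2.9 * 0.181019

0.9029 m^3/s


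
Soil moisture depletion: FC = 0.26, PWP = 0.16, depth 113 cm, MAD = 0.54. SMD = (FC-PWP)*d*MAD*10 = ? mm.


SMD = (FC - PWP) * d * MAD * 10
SMD = (0.26 - 0.16) * 113 * 0.54 * 10
SMD = 0.1000 * 113 * 0.54 * 10

61.0200 mm


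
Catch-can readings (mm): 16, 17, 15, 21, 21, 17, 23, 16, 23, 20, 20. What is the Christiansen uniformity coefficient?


mean = 19.000000 mm
MAD = 2.545455 mm
CU = (1 - 2.545455/19.000000)*100

86.6029 %


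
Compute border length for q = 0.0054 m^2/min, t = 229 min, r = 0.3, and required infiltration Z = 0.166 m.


L = q*t/((1+r)*Z)
L = 0.0054*229/((1+0.3)*0.166)
L = 1.2366/0.2158

5.7303 m


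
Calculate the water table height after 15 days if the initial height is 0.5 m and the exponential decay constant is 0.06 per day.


m = m0 * exp(-k*t)
m = 0.5 * exp(-0.06 * 15)
m = 0.5 * exp(-0.9000)

0.2033 m


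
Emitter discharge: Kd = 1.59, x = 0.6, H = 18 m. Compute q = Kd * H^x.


q = Kd * H^x = 1.59 * 18^0.6 = 1.59 * 5.664525

9.0066 L/h


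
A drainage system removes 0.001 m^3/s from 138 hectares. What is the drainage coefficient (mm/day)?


DC = Q * 86400 / (A * 10000) * 1000
DC = 0.001 * 86400 / (138 * 10000) * 1000
DC = 86400.0000 / 1380000

0.0626 mm/day


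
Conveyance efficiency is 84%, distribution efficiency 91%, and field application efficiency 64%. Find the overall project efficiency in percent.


Ec = 0.84, Eb = 0.91, Ea = 0.64
E = 0.84 * 0.91 * 0.64 * 100 = 48.9216%

48.9216 %


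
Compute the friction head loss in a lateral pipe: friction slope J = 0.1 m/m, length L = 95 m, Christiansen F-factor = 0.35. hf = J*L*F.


hf = J * L * F = 0.1 * 95 * 0.35 = 3.3250 m

3.3250 m


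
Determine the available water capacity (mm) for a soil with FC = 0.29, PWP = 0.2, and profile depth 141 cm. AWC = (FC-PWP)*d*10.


AWC = (FC - PWP) * d * 10
AWC = (0.29 - 0.2) * 141 * 10
AWC = 0.0900 * 141 * 10

126.9000 mm


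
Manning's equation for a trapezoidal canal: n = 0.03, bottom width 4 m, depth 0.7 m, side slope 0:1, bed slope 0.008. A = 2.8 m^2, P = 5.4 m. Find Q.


R = A/P = 2.8/5.4 = 0.518519
Q = (1/0.03) * 2.8 * 0.518519^(2/3) * 0.008^0.5

5.3880 m^3/s


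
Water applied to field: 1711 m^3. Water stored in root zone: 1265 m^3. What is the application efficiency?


Ea = V_root / V_field * 100 = 1265 / 1711 * 100 = 73.9334%

73.9334 %


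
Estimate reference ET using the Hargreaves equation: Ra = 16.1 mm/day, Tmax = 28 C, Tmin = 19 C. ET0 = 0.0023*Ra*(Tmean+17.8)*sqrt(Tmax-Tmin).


Tmean = (Tmax + Tmin)/2 = (28 + 19)/2 = 23.5
ET0 = 0.0023 * 16.1 * (23.5 + 17.8) * sqrt(28 - 19)
ET0 = 0.0023 * 16.1 * 41.3 * 3.000000

4.5880 mm/day


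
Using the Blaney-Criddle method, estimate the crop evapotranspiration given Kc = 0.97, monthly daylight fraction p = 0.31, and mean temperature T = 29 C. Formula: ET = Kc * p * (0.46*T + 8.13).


ET = Kc * p * (0.46*T + 8.13)
ET = 0.97 * 0.31 * (0.46*29 + 8.13)
ET = 0.97 * 0.31 * 21.4700

6.4560 mm/day


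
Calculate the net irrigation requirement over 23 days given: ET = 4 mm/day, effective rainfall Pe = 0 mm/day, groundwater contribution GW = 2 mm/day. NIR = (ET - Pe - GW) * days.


Daily deficit = ET - Pe - GW = 4 - 0 - 2 = 2 mm/day
NIR = 2 * 23 = 46 mm

46.0000 mm


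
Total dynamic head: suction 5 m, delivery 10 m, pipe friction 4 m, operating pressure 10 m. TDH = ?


TDH = Hs + Hd + hf + Hp = 5 + 10 + 4 + 10 = 29

29 m


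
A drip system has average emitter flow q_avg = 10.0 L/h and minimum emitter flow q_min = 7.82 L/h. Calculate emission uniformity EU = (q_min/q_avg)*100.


EU = (q_min/q_avg)*100 = (7.82/10.0)*100 = 78.2000%

78.2000 %


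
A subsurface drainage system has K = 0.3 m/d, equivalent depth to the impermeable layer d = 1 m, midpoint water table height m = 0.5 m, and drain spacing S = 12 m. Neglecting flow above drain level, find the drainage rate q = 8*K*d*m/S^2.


q = 8*K*d*m/S^2
q = 8*0.3*1*0.5/12^2
q = 1.2000 / 144

0.0083 m/d


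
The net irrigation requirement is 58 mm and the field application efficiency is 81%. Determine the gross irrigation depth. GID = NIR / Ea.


Ea = 81% = 0.81
GID = NIR / Ea = 58 / 0.81 = 71.6049 mm

71.6049 mm


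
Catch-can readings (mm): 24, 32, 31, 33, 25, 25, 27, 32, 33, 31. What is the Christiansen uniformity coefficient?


mean = 29.300000 mm
MAD = 3.240000 mm
CU = (1 - 3.240000/29.300000)*100

88.9420 %


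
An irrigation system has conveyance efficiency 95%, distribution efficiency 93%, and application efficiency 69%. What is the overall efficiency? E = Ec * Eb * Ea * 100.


Ec = 0.95, Eb = 0.93, Ea = 0.69
E = 0.95 * 0.93 * 0.69 * 100 = 60.9615%

60.9615 %


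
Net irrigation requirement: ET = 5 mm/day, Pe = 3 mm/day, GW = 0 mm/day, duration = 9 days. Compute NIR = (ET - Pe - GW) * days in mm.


Daily deficit = ET - Pe - GW = 5 - 3 - 0 = 2 mm/day
NIR = 2 * 9 = 18 mm

18.0000 mm


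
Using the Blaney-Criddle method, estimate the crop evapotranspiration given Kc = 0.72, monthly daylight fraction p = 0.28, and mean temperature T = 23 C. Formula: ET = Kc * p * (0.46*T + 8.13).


ET = Kc * p * (0.46*T + 8.13)
ET = 0.72 * 0.28 * (0.46*23 + 8.13)
ET = 0.72 * 0.28 * 18.7100

3.7719 mm/day


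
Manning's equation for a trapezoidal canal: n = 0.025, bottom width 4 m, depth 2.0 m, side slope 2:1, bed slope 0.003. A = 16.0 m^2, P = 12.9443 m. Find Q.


R = A/P = 16.0/12.9443 = 1.236065
Q = (1/0.025) * 16.0 * 1.236065^(2/3) * 0.003^0.5

40.3740 m^3/s


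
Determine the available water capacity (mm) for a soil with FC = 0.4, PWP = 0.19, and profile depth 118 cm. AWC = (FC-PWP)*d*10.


AWC = (FC - PWP) * d * 10
AWC = (0.4 - 0.19) * 118 * 10
AWC = 0.2100 * 118 * 10

247.8000 mm


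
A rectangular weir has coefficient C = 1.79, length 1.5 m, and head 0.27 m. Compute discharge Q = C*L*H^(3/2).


Q = C * L * H^(3/2) = 1.79 * 1.5 * 0.27^1.5 = 1.79 * 1.5 * 0.140296

0.3767 m^3/s


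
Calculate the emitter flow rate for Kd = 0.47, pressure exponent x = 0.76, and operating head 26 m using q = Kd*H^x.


q = Kd * H^x = 0.47 * 26^0.76 = 0.47 * 11.895419

5.5908 L/h


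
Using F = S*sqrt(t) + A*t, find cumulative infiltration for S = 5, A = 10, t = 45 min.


F = S*sqrt(t) + A*t
F = 5*sqrt(45) + 10*45
F = 5*6.708204 + 450

483.5410 mm


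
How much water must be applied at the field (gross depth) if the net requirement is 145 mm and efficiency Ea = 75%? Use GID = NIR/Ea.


Ea = 75% = 0.75
GID = NIR / Ea = 145 / 0.75 = 193.3333 mm

193.3333 mm


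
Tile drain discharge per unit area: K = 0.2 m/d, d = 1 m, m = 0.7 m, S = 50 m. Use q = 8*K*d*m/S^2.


q = 8*K*d*m/S^2
q = 8*0.2*1*0.7/50^2
q = 1.1200 / 2500

4.4800e-04 m/d


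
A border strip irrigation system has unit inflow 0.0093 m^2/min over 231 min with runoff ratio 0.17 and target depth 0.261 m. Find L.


L = q*t/((1+r)*Z)
L = 0.0093*231/((1+0.17)*0.261)
L = 2.1483/0.30537

7.0351 m


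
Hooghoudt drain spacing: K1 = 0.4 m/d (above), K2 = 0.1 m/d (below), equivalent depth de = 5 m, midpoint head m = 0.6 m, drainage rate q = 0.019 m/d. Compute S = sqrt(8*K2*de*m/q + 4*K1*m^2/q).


S^2 = 8*K2*de*m/q + 4*K1*m^2/q
S^2 = 8*0.1*5*0.6/0.019 + 4*0.4*0.6^2/0.019
S = sqrt(156.6316)

12.5153 m


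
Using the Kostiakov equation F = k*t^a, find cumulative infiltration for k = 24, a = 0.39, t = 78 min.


F = k * t^a = 24 * 78^0.39
F = 24 * 5.469113

131.2587 mm


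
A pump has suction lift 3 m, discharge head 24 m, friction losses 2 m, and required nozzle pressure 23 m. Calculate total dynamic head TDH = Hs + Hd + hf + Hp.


TDH = Hs + Hd + hf + Hp = 3 + 24 + 2 + 23 = 52

52 m


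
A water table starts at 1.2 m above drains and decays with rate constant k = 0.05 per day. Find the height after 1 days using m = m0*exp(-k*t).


m = m0 * exp(-k*t)
m = 1.2 * exp(-0.05 * 1)
m = 1.2 * exp(-0.0500)

1.1415 m


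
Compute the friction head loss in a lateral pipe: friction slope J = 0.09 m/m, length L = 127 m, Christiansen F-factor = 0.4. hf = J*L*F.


hf = J * L * F = 0.09 * 127 * 0.4 = 4.5720 m

4.5720 m


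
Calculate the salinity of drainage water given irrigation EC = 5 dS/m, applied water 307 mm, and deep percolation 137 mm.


EC_dw = EC_iw * D_iw / D_dw
EC_dw = 5 * 307 / 137
EC_dw = 1535 / 137

11.2044 dS/m


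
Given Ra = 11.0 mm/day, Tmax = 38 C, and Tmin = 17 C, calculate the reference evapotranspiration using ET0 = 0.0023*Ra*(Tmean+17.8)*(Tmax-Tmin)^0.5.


Tmean = (Tmax + Tmin)/2 = (38 + 17)/2 = 27.5
ET0 = 0.0023 * 11.0 * (27.5 + 17.8) * sqrt(38 - 17)
ET0 = 0.0023 * 11.0 * 45.3 * 4.582576

5.2520 mm/day


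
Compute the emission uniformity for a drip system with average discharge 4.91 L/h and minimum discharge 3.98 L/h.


EU = (q_min/q_avg)*100 = (3.98/4.91)*100 = 81.0591%

81.0591 %


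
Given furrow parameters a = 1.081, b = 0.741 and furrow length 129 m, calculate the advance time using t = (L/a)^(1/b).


t = (L/a)^(1/b)
t = (129/1.081)^(1/0.741)
t = 119.333950^(1/0.741)

634.8198 min


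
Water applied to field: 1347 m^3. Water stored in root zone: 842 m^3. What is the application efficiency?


Ea = V_root / V_field * 100 = 842 / 1347 * 100 = 62.5093%

62.5093 %


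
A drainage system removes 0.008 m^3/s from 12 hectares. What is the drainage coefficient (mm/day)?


DC = Q * 86400 / (A * 10000) * 1000
DC = 0.008 * 86400 / (12 * 10000) * 1000
DC = 691200.0000 / 120000

5.7600 mm/day


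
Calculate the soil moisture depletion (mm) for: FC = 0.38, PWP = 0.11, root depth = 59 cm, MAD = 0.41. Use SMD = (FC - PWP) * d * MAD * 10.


SMD = (FC - PWP) * d * MAD * 10
SMD = (0.38 - 0.11) * 59 * 0.41 * 10
SMD = 0.2700 * 59 * 0.41 * 10

65.3130 mm


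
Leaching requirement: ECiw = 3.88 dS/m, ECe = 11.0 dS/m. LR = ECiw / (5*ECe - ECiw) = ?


LR = ECiw / (5*ECe - ECiw)
LR = 3.88 / (5*11.0 - 3.88)
LR = 3.88 / 51.1200

0.0759


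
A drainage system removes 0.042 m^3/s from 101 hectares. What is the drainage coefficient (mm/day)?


DC = Q * 86400 / (A * 10000) * 1000
DC = 0.042 * 86400 / (101 * 10000) * 1000
DC = 3628800.0000 / 1010000

3.5929 mm/day


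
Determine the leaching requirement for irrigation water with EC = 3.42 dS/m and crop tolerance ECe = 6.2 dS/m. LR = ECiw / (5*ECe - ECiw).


LR = ECiw / (5*ECe - ECiw)
LR = 3.42 / (5*6.2 - 3.42)
LR = 3.42 / 27.5800

0.1240


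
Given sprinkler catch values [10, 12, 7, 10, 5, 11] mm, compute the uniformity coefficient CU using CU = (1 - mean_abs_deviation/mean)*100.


mean = 9.166667 mm
MAD = 2.111111 mm
CU = (1 - 2.111111/9.166667)*100

76.9697 %


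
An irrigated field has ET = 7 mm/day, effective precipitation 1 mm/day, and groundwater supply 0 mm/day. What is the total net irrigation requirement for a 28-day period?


Daily deficit = ET - Pe - GW = 7 - 1 - 0 = 6 mm/day
NIR = 6 * 28 = 168 mm

168.0000 mm


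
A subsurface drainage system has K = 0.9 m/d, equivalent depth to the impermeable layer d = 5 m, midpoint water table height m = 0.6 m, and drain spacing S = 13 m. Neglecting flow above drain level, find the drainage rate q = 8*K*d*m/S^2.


q = 8*K*d*m/S^2
q = 8*0.9*5*0.6/13^2
q = 21.6000 / 169

0.1278 m/d


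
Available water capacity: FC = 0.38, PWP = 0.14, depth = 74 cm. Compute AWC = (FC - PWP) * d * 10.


AWC = (FC - PWP) * d * 10
AWC = (0.38 - 0.14) * 74 * 10
AWC = 0.2400 * 74 * 10

177.6000 mm


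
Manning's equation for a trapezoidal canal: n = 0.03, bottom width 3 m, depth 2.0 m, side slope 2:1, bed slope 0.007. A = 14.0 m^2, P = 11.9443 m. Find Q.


R = A/P = 14.0/11.9443 = 1.172107
Q = (1/0.03) * 14.0 * 1.172107^(2/3) * 0.007^0.5

43.4044 m^3/s


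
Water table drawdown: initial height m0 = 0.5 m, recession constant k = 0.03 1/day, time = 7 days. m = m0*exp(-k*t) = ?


m = m0 * exp(-k*t)
m = 0.5 * exp(-0.03 * 7)
m = 0.5 * exp(-0.2100)

0.4053 m


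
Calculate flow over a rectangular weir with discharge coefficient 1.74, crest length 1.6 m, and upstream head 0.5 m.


Q = C * L * H^(3/2) = 1.74 * 1.6 * 0.5^1.5 = 1.74 * 1.6 * 0.353553

0.9843 m^3/s


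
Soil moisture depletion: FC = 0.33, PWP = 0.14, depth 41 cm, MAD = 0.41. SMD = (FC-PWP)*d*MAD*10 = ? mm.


SMD = (FC - PWP) * d * MAD * 10
SMD = (0.33 - 0.14) * 41 * 0.41 * 10
SMD = 0.1900 * 41 * 0.41 * 10

31.9390 mm


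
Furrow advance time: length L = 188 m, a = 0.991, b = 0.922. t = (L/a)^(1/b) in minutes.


t = (L/a)^(1/b)
t = (188/0.991)^(1/0.922)
t = 189.707366^(1/0.922)

295.6699 min


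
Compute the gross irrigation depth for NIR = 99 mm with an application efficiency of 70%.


Ea = 70% = 0.7
GID = NIR / Ea = 99 / 0.7 = 141.4286 mm

141.4286 mm


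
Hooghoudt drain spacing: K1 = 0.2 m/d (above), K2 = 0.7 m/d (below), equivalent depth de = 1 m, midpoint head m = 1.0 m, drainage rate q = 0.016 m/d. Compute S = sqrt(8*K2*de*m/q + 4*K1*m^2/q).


S^2 = 8*K2*de*m/q + 4*K1*m^2/q
S^2 = 8*0.7*1*1.0/0.016 + 4*0.2*1.0^2/0.016
S = sqrt(400.0000)

20.0000 m


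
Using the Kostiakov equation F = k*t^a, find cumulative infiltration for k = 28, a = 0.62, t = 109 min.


F = k * t^a = 28 * 109^0.62
F = 28 * 18.331771

513.2896 mm


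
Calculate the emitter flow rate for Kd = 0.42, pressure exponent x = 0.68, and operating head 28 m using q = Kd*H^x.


q = Kd * H^x = 0.42 * 28^0.68 = 0.42 * 9.639788

4.0487 L/h


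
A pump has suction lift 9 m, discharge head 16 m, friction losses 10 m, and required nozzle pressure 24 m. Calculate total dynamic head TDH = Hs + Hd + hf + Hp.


TDH = Hs + Hd + hf + Hp = 9 + 16 + 10 + 24 = 59

59 m


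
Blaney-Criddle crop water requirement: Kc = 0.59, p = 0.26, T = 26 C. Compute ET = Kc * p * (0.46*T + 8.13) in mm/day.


ET = Kc * p * (0.46*T + 8.13)
ET = 0.59 * 0.26 * (0.46*26 + 8.13)
ET = 0.59 * 0.26 * 20.0900

3.0818 mm/day


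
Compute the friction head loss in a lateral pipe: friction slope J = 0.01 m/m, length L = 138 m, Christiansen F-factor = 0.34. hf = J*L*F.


hf = J * L * F = 0.01 * 138 * 0.34 = 0.4692 m

0.4692 m


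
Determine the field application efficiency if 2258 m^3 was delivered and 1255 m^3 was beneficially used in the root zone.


Ea = V_root / V_field * 100 = 1255 / 2258 * 100 = 55.5802%

55.5802 %


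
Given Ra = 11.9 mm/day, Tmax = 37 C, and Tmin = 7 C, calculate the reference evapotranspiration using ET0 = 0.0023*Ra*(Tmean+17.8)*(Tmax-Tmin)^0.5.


Tmean = (Tmax + Tmin)/2 = (37 + 7)/2 = 22.0
ET0 = 0.0023 * 11.9 * (22.0 + 17.8) * sqrt(37 - 7)
ET0 = 0.0023 * 11.9 * 39.8 * 5.477226

5.9665 mm/day


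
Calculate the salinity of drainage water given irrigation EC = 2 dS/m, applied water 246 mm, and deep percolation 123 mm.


EC_dw = EC_iw * D_iw / D_dw
EC_dw = 2 * 246 / 123
EC_dw = 492 / 123

4.0000 dS/m


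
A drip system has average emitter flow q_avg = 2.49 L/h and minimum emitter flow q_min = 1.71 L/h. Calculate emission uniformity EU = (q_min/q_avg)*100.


EU = (q_min/q_avg)*100 = (1.71/2.49)*100 = 68.6747%

68.6747 %


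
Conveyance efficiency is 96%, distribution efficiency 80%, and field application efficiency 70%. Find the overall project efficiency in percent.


Ec = 0.96, Eb = 0.8, Ea = 0.7
E = 0.96 * 0.8 * 0.7 * 100 = 53.7600%

53.7600 %


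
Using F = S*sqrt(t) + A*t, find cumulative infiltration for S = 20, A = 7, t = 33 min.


F = S*sqrt(t) + A*t
F = 20*sqrt(33) + 7*33
F = 20*5.744563 + 231

345.8913 mm


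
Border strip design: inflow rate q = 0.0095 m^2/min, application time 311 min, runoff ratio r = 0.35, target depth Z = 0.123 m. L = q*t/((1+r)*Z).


L = q*t/((1+r)*Z)
L = 0.0095*311/((1+0.35)*0.123)
L = 2.9545/0.16605

17.7928 m


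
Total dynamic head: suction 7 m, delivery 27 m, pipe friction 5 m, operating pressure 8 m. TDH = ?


TDH = Hs + Hd + hf + Hp = 7 + 27 + 5 + 8 = 47

47 m


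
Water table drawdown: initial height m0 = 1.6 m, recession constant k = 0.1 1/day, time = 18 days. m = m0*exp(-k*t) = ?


m = m0 * exp(-k*t)
m = 1.6 * exp(-0.1 * 18)
m = 1.6 * exp(-1.8000)

0.2645 m


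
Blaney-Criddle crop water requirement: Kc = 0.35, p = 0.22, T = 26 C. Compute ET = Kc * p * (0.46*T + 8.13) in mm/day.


ET = Kc * p * (0.46*T + 8.13)
ET = 0.35 * 0.22 * (0.46*26 + 8.13)
ET = 0.35 * 0.22 * 20.0900

1.5469 mm/day


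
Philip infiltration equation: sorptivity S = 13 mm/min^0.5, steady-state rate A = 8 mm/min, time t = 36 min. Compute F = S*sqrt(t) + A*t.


F = S*sqrt(t) + A*t
F = 13*sqrt(36) + 8*36
F = 13*6.000000 + 288

366.0000 mm


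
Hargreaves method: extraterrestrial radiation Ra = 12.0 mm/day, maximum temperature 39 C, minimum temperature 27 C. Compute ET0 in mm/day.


Tmean = (Tmax + Tmin)/2 = (39 + 27)/2 = 33.0
ET0 = 0.0023 * 12.0 * (33.0 + 17.8) * sqrt(39 - 27)
ET0 = 0.0023 * 12.0 * 50.8 * 3.464102

4.8569 mm/day


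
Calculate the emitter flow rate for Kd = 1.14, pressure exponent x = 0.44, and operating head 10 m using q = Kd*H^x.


q = Kd * H^x = 1.14 * 10^0.44 = 1.14 * 2.754229

3.1398 L/h


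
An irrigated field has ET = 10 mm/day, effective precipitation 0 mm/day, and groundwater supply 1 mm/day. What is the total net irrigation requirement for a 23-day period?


Daily deficit = ET - Pe - GW = 10 - 0 - 1 = 9 mm/day
NIR = 9 * 23 = 207 mm

207.0000 mm


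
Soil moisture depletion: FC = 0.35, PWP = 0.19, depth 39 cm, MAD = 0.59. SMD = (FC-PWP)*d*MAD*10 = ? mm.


SMD = (FC - PWP) * d * MAD * 10
SMD = (0.35 - 0.19) * 39 * 0.59 * 10
SMD = 0.1600 * 39 * 0.59 * 10

36.8160 mm


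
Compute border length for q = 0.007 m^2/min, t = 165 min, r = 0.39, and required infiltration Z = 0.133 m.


L = q*t/((1+r)*Z)
L = 0.007*165/((1+0.39)*0.133)
L = 1.155/0.18487

6.2476 m


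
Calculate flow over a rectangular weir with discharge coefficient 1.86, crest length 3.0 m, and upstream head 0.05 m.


Q = C * L * H^(3/2) = 1.86 * 3.0 * 0.05^1.5 = 1.86 * 3.0 * 0.011180

0.0624 m^3/s


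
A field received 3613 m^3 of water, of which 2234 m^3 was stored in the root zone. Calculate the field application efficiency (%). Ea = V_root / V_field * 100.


Ea = V_root / V_field * 100 = 2234 / 3613 * 100 = 61.8323%

61.8323 %


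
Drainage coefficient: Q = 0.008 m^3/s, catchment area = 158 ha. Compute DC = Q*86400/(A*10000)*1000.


DC = Q * 86400 / (A * 10000) * 1000
DC = 0.008 * 86400 / (158 * 10000) * 1000
DC = 691200.0000 / 1580000

0.4375 mm/day


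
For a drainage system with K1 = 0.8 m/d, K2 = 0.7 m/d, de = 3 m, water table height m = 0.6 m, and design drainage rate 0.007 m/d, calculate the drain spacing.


S^2 = 8*K2*de*m/q + 4*K1*m^2/q
S^2 = 8*0.7*3*0.6/0.007 + 4*0.8*0.6^2/0.007
S = sqrt(1604.5714)

40.0571 m


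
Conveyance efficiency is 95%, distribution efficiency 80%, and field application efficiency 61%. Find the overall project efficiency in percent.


Ec = 0.95, Eb = 0.8, Ea = 0.61
E = 0.95 * 0.8 * 0.61 * 100 = 46.3600%

46.3600 %


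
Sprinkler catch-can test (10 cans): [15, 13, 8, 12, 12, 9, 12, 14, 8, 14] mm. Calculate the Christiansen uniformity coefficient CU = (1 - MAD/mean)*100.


mean = 11.700000 mm
MAD = 2.020000 mm
CU = (1 - 2.020000/11.700000)*100

82.7350 %


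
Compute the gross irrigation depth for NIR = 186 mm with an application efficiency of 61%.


Ea = 61% = 0.61
GID = NIR / Ea = 186 / 0.61 = 304.9180 mm

304.9180 mm


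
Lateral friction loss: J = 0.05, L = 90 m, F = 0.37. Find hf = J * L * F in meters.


hf = J * L * F = 0.05 * 90 * 0.37 = 1.6650 m

1.6650 m


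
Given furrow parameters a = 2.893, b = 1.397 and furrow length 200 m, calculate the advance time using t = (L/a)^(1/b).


t = (L/a)^(1/b)
t = (200/2.893)^(1/1.397)
t = 69.132389^(1/1.397)

20.7434 min


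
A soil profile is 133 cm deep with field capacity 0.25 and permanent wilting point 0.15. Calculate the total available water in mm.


AWC = (FC - PWP) * d * 10
AWC = (0.25 - 0.15) * 133 * 10
AWC = 0.1000 * 133 * 10

133.0000 mm


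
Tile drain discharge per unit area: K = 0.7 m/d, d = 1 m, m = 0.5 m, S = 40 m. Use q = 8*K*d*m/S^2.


q = 8*K*d*m/S^2
q = 8*0.7*1*0.5/40^2
q = 2.8000 / 1600

0.0017 m/d


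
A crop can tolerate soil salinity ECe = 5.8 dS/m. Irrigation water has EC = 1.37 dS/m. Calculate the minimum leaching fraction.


LR = ECiw / (5*ECe - ECiw)
LR = 1.37 / (5*5.8 - 1.37)
LR = 1.37 / 27.6300

0.0496


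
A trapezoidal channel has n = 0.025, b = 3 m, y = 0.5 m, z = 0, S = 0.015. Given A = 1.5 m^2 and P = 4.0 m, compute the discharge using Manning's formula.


R = A/P = 1.5/4.0 = 0.375000
Q = (1/0.025) * 1.5 * 0.375000^(2/3) * 0.015^0.5

3.8214 m^3/s


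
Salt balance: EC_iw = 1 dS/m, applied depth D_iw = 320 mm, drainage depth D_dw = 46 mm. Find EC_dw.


EC_dw = EC_iw * D_iw / D_dw
EC_dw = 1 * 320 / 46
EC_dw = 320 / 46

6.9565 dS/m


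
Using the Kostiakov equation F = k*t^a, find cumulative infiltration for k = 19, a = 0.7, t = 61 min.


F = k * t^a = 19 * 61^0.7
F = 19 * 17.771778

337.6638 mm


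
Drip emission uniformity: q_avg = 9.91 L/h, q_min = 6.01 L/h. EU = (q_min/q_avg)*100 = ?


EU = (q_min/q_avg)*100 = (6.01/9.91)*100 = 60.6458%

60.6458 %


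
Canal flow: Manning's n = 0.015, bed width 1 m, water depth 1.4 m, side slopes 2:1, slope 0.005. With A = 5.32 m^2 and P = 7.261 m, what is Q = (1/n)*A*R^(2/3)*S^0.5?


R = A/P = 5.32/7.261 = 0.732681
Q = (1/0.015) * 5.32 * 0.732681^(2/3) * 0.005^0.5

20.3821 m^3/s


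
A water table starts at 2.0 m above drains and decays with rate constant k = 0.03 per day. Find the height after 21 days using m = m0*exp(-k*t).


m = m0 * exp(-k*t)
m = 2.0 * exp(-0.03 * 21)
m = 2.0 * exp(-0.6300)

1.0652 m


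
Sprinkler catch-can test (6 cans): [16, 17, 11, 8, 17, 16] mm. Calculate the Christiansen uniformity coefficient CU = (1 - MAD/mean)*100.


mean = 14.166667 mm
MAD = 3.111111 mm
CU = (1 - 3.111111/14.166667)*100

78.0392 %


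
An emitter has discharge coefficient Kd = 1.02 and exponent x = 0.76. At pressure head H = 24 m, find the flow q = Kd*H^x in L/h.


q = Kd * H^x = 1.02 * 24^0.76 = 1.02 * 11.193362

11.4172 L/h


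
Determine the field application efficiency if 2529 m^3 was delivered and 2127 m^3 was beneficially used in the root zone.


Ea = V_root / V_field * 100 = 2127 / 2529 * 100 = 84.1044%

84.1044 %


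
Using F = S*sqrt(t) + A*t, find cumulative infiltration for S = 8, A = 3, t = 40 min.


F = S*sqrt(t) + A*t
F = 8*sqrt(40) + 3*40
F = 8*6.324555 + 120

170.5964 mm


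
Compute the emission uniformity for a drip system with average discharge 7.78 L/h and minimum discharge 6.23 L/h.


EU = (q_min/q_avg)*100 = (6.23/7.78)*100 = 80.0771%

80.0771 %


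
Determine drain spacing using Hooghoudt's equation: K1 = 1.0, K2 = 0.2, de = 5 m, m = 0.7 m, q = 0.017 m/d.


S^2 = 8*K2*de*m/q + 4*K1*m^2/q
S^2 = 8*0.2*5*0.7/0.017 + 4*1.0*0.7^2/0.017
S = sqrt(444.7059)

21.0881 m


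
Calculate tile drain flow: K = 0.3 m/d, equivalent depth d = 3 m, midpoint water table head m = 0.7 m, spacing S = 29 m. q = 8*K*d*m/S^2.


q = 8*K*d*m/S^2
q = 8*0.3*3*0.7/29^2
q = 5.0400 / 841

0.0060 m/d


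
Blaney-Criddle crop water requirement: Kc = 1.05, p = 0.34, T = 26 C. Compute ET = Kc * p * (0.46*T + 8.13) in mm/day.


ET = Kc * p * (0.46*T + 8.13)
ET = 1.05 * 0.34 * (0.46*26 + 8.13)
ET = 1.05 * 0.34 * 20.0900

7.1721 mm/day


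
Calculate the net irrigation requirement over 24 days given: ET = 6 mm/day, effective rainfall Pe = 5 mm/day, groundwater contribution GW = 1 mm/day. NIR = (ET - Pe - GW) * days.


Daily deficit = ET - Pe - GW = 6 - 5 - 1 = 0 mm/day
NIR = 0 * 24 = 0 mm

0 mm


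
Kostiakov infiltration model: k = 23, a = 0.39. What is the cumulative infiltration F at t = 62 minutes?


F = k * t^a = 23 * 62^0.39
F = 23 * 5.000723

115.0166 mm


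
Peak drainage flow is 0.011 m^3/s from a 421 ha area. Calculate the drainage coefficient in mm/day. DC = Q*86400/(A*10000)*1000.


DC = Q * 86400 / (A * 10000) * 1000
DC = 0.011 * 86400 / (421 * 10000) * 1000
DC = 950400.0000 / 4210000

0.2257 mm/day


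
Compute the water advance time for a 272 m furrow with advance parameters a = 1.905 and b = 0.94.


t = (L/a)^(1/b)
t = (272/1.905)^(1/0.94)
t = 142.782152^(1/0.94)

195.9775 min


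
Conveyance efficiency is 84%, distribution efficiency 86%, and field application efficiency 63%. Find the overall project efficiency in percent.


Ec = 0.84, Eb = 0.86, Ea = 0.63
E = 0.84 * 0.86 * 0.63 * 100 = 45.5112%

45.5112 %


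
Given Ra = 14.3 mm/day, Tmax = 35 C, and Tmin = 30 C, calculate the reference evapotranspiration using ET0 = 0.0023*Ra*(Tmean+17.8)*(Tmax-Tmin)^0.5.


Tmean = (Tmax + Tmin)/2 = (35 + 30)/2 = 32.5
ET0 = 0.0023 * 14.3 * (32.5 + 17.8) * sqrt(35 - 30)
ET0 = 0.0023 * 14.3 * 50.3 * 2.236068

3.6993 mm/day


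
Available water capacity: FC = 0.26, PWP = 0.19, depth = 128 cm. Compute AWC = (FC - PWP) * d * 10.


AWC = (FC - PWP) * d * 10
AWC = (0.26 - 0.19) * 128 * 10
AWC = 0.0700 * 128 * 10

89.6000 mm


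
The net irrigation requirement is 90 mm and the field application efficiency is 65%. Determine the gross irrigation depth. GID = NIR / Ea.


Ea = 65% = 0.65
GID = NIR / Ea = 90 / 0.65 = 138.4615 mm

138.4615 mm


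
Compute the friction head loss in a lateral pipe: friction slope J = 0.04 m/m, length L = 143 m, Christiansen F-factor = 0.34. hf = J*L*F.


hf = J * L * F = 0.04 * 143 * 0.34 = 1.9448 m

1.9448 m


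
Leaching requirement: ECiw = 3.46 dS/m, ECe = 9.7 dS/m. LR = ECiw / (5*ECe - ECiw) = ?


LR = ECiw / (5*ECe - ECiw)
LR = 3.46 / (5*9.7 - 3.46)
LR = 3.46 / 45.0400

0.0768


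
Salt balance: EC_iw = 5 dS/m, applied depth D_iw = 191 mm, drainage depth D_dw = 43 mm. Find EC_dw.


EC_dw = EC_iw * D_iw / D_dw
EC_dw = 5 * 191 / 43
EC_dw = 955 / 43

22.2093 dS/m
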